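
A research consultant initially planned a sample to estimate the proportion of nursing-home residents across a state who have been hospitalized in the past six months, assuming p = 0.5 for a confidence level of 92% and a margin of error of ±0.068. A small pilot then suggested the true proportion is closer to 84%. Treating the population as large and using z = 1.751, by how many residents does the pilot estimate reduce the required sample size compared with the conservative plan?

Conservative (p = 0.5): n = 1.751² × 0.25 / 0.068² ≈ 165.77 → 166.
Using p = 0.84: p(1−p) = 0.1344, so n = 1.751² × 0.1344 / 0.068² ≈ 89.12 → 90.
Reduction: 166 − 90 = 76.

76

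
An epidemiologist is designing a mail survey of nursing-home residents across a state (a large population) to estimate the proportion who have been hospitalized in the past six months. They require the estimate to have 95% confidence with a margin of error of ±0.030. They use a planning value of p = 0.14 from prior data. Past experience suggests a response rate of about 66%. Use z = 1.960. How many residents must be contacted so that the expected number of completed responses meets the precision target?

779

Completed interviews needed: n₀ = 1.960² × 0.1204 / 0.030² ≈ 513.92 → 514.
At a 66% response rate, contacts needed = 514 / 0.66 ≈ 778.79 → 779.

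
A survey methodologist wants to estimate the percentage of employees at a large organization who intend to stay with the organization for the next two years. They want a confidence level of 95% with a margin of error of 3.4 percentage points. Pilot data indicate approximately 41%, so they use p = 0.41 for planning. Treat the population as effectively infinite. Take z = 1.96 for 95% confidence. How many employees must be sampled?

804

With p = 0.41, p(1−p) = 0.2419.
n = z²·p(1−p)/E² = 1.96² × 0.2419 / 0.034² = 3.8416 × 0.2419 / 0.001156 ≈ 803.88.
Rounding up gives n = 804.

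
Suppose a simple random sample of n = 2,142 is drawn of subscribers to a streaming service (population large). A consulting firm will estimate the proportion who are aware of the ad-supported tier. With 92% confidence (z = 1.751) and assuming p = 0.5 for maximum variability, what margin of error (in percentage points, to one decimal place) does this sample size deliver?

1.9

SE(p̂) = √[p(1−p)/n] = √[0.2500/2142] = 0.01080.
E = z × SE = 1.751 × 0.01080 = 0.01892, or 1.9 percentage points.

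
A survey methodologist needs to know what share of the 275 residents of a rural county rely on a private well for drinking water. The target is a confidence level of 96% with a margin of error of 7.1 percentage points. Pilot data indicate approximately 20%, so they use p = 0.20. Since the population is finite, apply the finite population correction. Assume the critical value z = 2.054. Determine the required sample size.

91

Unadjusted: n₀ = 2.054² × 0.20 × 0.80 / 0.071² ≈ 133.91, so n₀ = 134.
Finite population correction with N = 275: n = n₀ / (1 + (n₀−1)/N) = 134 / (1 + 133/275) = 134 / 1.4836 ≈ 90.32.
Rounding up, n = 91.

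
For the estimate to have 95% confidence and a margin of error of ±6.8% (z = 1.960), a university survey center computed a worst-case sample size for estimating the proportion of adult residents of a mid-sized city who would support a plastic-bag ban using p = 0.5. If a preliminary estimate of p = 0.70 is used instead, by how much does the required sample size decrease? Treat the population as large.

33

Conservative (p = 0.5): n = 1.960² × 0.25 / 0.068² ≈ 207.70 → 208.
Using p = 0.70: p(1−p) = 0.2100, so n = 1.960² × 0.2100 / 0.068² ≈ 174.47 → 175.
Reduction: 208 − 175 = 33.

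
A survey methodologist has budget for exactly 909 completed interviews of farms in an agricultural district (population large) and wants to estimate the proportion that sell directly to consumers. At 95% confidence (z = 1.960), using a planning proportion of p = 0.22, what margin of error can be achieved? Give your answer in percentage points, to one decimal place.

2.7

SE(p̂) = √[p(1−p)/n] = √[0.1716/909] = 0.01374.
E = z × SE = 1.960 × 0.01374 = 0.02693, or 2.7 percentage points.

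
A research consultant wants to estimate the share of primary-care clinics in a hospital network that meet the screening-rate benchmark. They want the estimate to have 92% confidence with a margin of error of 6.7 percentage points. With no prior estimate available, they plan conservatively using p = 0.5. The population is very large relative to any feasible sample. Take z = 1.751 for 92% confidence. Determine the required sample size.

171

With p = 0.5, p(1−p) = 0.25.
n = z²·p(1−p)/E² = 1.751² × 0.2500 / 0.067² = 3.0660 × 0.2500 / 0.004489 ≈ 170.75.
Rounding up gives n = 171.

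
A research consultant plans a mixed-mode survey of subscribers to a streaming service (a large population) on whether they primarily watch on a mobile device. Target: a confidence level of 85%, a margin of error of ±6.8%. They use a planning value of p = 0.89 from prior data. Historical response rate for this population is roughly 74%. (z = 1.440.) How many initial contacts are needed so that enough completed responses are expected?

60

Completed interviews needed: n₀ = 1.440² × 0.0979 / 0.068² ≈ 43.90 → 44.
At a 74% response rate, contacts needed = 44 / 0.74 ≈ 59.46 → 60.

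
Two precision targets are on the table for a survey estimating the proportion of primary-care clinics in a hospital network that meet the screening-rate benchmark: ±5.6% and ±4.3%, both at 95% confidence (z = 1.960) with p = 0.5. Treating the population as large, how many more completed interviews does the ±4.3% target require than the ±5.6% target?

At ±5.6%: n = 1.960² × 0.2500 / 0.056² ≈ 306.25 → 307.
At ±4.3%: n = 1.960² × 0.2500 / 0.043² ≈ 519.42 → 520.
Additional respondents: 520 − 307 = 213.

213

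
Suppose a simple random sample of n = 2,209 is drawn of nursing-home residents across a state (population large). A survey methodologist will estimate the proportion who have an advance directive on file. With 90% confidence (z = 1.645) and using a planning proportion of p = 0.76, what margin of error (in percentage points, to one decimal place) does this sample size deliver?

1.5

SE(p̂) = √[p(1−p)/n] = √[0.1824/2209] = 0.00909.
E = z × SE = 1.645 × 0.00909 = 0.01495, or 1.5 percentage points.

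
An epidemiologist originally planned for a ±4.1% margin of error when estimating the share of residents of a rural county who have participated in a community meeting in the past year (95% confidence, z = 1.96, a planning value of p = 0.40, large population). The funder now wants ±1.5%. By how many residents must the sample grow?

At ±4.1%: n = 1.96² × 0.2400 / 0.041² ≈ 548.47 → 549.
At ±1.5%: n = 1.96² × 0.2400 / 0.015² ≈ 4097.71 → 4098.
Additional respondents: 4098 − 549 = 3549.

3549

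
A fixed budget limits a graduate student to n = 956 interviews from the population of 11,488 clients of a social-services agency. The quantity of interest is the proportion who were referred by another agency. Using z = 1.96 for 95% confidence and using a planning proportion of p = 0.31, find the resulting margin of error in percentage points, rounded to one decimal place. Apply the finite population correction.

Finite-population factor: (N−n)/(N−1) = (11488−956)/(11488−1) = 0.9169.
SE(p̂) = √[p(1−p)/n · (N−n)/(N−1)] = √[0.2139/956 × 0.9169] = 0.01432.
E = z × SE = 1.96 × 0.01432 = 0.02807 ≈ 2.8 percentage points.

2.8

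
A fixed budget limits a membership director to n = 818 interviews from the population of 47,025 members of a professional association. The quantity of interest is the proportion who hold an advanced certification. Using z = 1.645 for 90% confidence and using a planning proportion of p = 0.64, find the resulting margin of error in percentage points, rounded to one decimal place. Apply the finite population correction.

2.7

Finite-population factor: (N−n)/(N−1) = (47025−818)/(47025−1) = 0.9826.
SE(p̂) = √[p(1−p)/n · (N−n)/(N−1)] = √[0.2304/818 × 0.9826] = 0.01664.
E = z × SE = 1.645 × 0.01664 = 0.02737 ≈ 2.7 percentage points.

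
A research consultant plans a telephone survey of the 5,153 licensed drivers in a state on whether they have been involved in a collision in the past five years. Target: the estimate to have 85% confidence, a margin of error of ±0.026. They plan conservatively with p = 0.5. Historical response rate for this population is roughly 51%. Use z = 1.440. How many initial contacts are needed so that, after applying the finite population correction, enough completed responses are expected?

Completed interviews needed (unadjusted): n₀ = 1.440² × 0.2500 / 0.026² ≈ 766.86 → 767.
FPC for N = 5,153: n = 767 / (1 + 766/5153) = 767 / 1.1487 ≈ 667.74 → 668.
At a 51% response rate, contacts needed = 668 / 0.51 ≈ 1309.80 → 1310.

1310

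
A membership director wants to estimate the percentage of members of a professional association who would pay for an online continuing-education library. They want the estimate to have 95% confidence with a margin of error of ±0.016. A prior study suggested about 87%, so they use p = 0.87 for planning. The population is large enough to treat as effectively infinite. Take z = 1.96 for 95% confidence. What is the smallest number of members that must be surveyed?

With p = 0.87, p(1−p) = 0.1131.
n = z²·p(1−p)/E² = 1.96² × 0.1131 / 0.016² = 3.8416 × 0.1131 / 0.000256 ≈ 1697.21.
Rounding up gives n = 1698.

1698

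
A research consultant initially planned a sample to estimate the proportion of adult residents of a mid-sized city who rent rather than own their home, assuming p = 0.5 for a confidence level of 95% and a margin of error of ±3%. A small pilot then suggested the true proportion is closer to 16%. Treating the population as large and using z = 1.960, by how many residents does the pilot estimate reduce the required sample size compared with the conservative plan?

Conservative (p = 0.5): n = 1.960² × 0.25 / 0.030² ≈ 1067.11 → 1068.
Using p = 0.16: p(1−p) = 0.1344, so n = 1.960² × 0.1344 / 0.030² ≈ 573.68 → 574.
Reduction: 1068 − 574 = 494.

494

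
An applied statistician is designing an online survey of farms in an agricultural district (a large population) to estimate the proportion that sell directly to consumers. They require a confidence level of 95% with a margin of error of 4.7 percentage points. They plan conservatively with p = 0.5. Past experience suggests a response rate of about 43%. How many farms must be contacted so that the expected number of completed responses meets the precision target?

1012

For 95% confidence, z = 1.960.
Completed interviews needed: n₀ = 1.960² × 0.2500 / 0.047² ≈ 434.77 → 435.
At a 43% response rate, contacts needed = 435 / 0.43 ≈ 1011.63 → 1012.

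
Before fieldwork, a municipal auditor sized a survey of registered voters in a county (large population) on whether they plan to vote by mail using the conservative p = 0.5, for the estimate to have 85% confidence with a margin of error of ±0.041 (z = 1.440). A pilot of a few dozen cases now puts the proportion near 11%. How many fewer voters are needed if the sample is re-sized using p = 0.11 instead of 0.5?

Conservative (p = 0.5): n = 1.440² × 0.25 / 0.041² ≈ 308.39 → 309.
Using p = 0.11: p(1−p) = 0.0979, so n = 1.440² × 0.0979 / 0.041² ≈ 120.76 → 121.
Reduction: 309 − 121 = 188.

188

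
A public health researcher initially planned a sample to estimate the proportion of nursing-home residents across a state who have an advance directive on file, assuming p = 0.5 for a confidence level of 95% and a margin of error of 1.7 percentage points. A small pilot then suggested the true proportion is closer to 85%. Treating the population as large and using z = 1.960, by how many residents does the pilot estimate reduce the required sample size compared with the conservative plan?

1629

Conservative (p = 0.5): n = 1.960² × 0.25 / 0.017² ≈ 3323.18 → 3324.
Using p = 0.85: p(1−p) = 0.1275, so n = 1.960² × 0.1275 / 0.017² ≈ 1694.82 → 1695.
Reduction: 3324 − 1695 = 1629.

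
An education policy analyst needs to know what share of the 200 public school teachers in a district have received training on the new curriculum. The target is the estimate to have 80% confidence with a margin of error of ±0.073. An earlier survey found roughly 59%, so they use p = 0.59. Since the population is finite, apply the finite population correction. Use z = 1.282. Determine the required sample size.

Unadjusted: n₀ = 1.282² × 0.59 × 0.41 / 0.073² ≈ 74.60, so n₀ = 75.
Finite population correction with N = 200: n = n₀ / (1 + (n₀−1)/N) = 75 / (1 + 74/200) = 75 / 1.3700 ≈ 54.74.
Rounding up, n = 55.

55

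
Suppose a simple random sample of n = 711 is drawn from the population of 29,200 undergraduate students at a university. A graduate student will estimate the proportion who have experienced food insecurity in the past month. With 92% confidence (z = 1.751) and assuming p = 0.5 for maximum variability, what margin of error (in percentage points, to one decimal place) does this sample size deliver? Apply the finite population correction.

Finite-population factor: (N−n)/(N−1) = (29200−711)/(29200−1) = 0.9757.
SE(p̂) = √[p(1−p)/n · (N−n)/(N−1)] = √[0.2500/711 × 0.9757] = 0.01852.
E = z × SE = 1.751 × 0.01852 = 0.03243 ≈ 3.2 percentage points.

3.2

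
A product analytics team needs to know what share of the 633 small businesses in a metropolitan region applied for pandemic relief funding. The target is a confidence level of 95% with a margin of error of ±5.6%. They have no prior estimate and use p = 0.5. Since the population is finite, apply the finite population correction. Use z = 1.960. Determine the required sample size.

Unadjusted: n₀ = 1.960² × 0.50 × 0.50 / 0.056² ≈ 306.25, so n₀ = 307.
Finite population correction with N = 633: n = n₀ / (1 + (n₀−1)/N) = 307 / (1 + 306/633) = 307 / 1.4834 ≈ 206.96.
Rounding up, n = 207.

207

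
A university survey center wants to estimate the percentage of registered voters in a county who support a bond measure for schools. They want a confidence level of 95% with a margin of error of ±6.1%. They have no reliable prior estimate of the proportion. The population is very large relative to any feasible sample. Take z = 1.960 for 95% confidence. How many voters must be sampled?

259

With no prior estimate, use p = 0.5, giving p(1−p) = 0.25.
n = z²·p(1−p)/E² = 1.960² × 0.2500 / 0.061² = 3.8416 × 0.2500 / 0.003721 ≈ 258.10.
Rounding up gives n = 259.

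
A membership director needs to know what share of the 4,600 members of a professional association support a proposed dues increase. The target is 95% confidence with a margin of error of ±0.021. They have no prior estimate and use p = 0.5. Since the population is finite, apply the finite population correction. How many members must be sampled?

1479

For 95% confidence, z = 1.960.
Unadjusted: n₀ = 1.960² × 0.50 × 0.50 / 0.021² ≈ 2177.78, so n₀ = 2178.
Finite population correction with N = 4,600: n = n₀ / (1 + (n₀−1)/N) = 2178 / (1 + 2177/4600) = 2178 / 1.4733 ≈ 1478.35.
Rounding up, n = 1479.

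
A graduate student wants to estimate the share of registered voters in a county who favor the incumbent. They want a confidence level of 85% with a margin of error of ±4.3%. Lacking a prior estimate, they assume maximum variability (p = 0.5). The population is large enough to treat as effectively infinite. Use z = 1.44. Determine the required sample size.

With p = 0.5, p(1−p) = 0.25.
n = z²·p(1−p)/E² = 1.44² × 0.2500 / 0.043² = 2.0736 × 0.2500 / 0.001849 ≈ 280.37.
Rounding up gives n = 281.

281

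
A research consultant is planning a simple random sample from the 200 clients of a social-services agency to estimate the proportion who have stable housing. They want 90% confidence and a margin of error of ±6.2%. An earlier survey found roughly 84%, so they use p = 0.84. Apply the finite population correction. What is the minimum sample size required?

For 90% confidence, z = 1.645.
Unadjusted: n₀ = 1.645² × 0.84 × 0.16 / 0.062² ≈ 94.61, so n₀ = 95.
Finite population correction with N = 200: n = n₀ / (1 + (n₀−1)/N) = 95 / (1 + 94/200) = 95 / 1.4700 ≈ 64.63.
Rounding up, n = 65.

65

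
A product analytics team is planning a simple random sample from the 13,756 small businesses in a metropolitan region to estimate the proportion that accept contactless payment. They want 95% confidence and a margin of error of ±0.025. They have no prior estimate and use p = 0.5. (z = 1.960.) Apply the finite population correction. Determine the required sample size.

Unadjusted: n₀ = 1.960² × 0.50 × 0.50 / 0.025² ≈ 1536.64, so n₀ = 1537.
Finite population correction with N = 13,756: n = n₀ / (1 + (n₀−1)/N) = 1537 / (1 + 1536/13756) = 1537 / 1.1117 ≈ 1382.62.
Rounding up, n = 1383.

1383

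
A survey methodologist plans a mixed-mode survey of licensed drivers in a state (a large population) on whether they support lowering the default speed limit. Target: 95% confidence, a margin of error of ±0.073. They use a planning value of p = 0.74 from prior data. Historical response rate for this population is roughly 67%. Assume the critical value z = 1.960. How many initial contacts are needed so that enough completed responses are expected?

Completed interviews needed: n₀ = 1.960² × 0.1924 / 0.073² ≈ 138.70 → 139.
At a 67% response rate, contacts needed = 139 / 0.67 ≈ 207.46 → 208.

208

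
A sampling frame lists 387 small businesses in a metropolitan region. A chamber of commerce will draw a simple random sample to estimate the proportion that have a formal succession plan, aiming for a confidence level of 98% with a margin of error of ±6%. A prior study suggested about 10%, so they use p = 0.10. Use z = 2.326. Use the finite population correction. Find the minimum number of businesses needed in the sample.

101

Unadjusted: n₀ = 2.326² × 0.10 × 0.90 / 0.060² ≈ 135.26, so n₀ = 136.
Finite population correction with N = 387: n = n₀ / (1 + (n₀−1)/N) = 136 / (1 + 135/387) = 136 / 1.3488 ≈ 100.83.
Rounding up, n = 101.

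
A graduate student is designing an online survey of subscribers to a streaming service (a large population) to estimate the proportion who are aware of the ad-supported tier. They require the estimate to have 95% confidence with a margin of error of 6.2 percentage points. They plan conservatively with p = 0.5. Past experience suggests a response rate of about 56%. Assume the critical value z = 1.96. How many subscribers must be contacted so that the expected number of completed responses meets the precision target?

Completed interviews needed: n₀ = 1.96² × 0.2500 / 0.062² ≈ 249.84 → 250.
At a 56% response rate, contacts needed = 250 / 0.56 ≈ 446.43 → 447.

447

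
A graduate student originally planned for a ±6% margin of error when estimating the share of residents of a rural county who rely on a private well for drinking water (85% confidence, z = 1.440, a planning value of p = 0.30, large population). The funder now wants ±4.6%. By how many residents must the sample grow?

85

At ±6%: n = 1.440² × 0.2100 / 0.060² ≈ 120.96 → 121.
At ±4.6%: n = 1.440² × 0.2100 / 0.046² ≈ 205.79 → 206.
Additional respondents: 206 − 121 = 85.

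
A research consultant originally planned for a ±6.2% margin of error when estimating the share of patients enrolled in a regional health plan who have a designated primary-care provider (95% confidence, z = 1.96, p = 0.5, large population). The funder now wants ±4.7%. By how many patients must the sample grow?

At ±6.2%: n = 1.96² × 0.2500 / 0.062² ≈ 249.84 → 250.
At ±4.7%: n = 1.96² × 0.2500 / 0.047² ≈ 434.77 → 435.
Additional respondents: 435 − 250 = 185.

185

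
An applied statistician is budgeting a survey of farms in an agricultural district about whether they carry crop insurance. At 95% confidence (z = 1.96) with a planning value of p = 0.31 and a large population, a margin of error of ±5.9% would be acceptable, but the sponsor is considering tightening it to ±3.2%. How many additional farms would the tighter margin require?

At ±5.9%: n = 1.96² × 0.2139 / 0.059² ≈ 236.06 → 237.
At ±3.2%: n = 1.96² × 0.2139 / 0.032² ≈ 802.46 → 803.
Additional respondents: 803 − 237 = 566.

566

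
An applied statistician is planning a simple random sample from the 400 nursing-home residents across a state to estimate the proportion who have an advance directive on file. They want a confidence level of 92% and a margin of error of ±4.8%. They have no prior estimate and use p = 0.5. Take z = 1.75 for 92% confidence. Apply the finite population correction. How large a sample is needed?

Unadjusted: n₀ = 1.75² × 0.50 × 0.50 / 0.048² ≈ 332.30, so n₀ = 333.
Finite population correction with N = 400: n = n₀ / (1 + (n₀−1)/N) = 333 / (1 + 332/400) = 333 / 1.8300 ≈ 181.97.
Rounding up, n = 182.

182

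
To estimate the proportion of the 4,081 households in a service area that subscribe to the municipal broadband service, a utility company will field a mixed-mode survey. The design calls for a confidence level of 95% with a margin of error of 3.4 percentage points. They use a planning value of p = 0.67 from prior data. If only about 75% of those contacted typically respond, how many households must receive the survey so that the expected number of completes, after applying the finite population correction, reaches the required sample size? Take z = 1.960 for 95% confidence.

831

Completed interviews needed (unadjusted): n₀ = 1.960² × 0.2211 / 0.034² ≈ 734.76 → 735.
FPC for N = 4,081: n = 735 / (1 + 734/4081) = 735 / 1.1799 ≈ 622.96 → 623.
At a 75% response rate, contacts needed = 623 / 0.75 ≈ 830.67 → 831.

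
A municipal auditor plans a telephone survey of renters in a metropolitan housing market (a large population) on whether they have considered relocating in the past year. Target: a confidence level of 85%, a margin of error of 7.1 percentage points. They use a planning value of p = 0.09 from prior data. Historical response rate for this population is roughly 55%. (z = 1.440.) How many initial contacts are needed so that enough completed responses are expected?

62

Completed interviews needed: n₀ = 1.440² × 0.0819 / 0.071² ≈ 33.69 → 34.
At a 55% response rate, contacts needed = 34 / 0.55 ≈ 61.82 → 62.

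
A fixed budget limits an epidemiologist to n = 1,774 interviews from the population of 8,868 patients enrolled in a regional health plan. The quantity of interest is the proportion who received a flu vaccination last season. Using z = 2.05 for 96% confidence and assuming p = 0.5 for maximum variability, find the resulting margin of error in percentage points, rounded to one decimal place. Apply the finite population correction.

2.2

Finite-population factor: (N−n)/(N−1) = (8868−1774)/(8868−1) = 0.8000.
SE(p̂) = √[p(1−p)/n · (N−n)/(N−1)] = √[0.2500/1774 × 0.8000] = 0.01062.
E = z × SE = 2.05 × 0.01062 = 0.02177 ≈ 2.2 percentage points.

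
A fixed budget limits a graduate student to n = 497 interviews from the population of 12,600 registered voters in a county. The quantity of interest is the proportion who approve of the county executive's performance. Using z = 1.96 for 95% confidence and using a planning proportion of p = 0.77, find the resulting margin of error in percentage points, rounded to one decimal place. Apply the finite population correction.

3.6

Finite-population factor: (N−n)/(N−1) = (12600−497)/(12600−1) = 0.9606.
SE(p̂) = √[p(1−p)/n · (N−n)/(N−1)] = √[0.1771/497 × 0.9606] = 0.01850.
E = z × SE = 1.96 × 0.01850 = 0.03626 ≈ 3.6 percentage points.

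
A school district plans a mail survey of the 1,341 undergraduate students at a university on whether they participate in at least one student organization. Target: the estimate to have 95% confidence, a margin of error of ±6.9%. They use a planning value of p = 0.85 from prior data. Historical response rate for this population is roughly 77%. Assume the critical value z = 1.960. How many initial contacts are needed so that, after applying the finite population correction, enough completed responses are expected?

Completed interviews needed (unadjusted): n₀ = 1.960² × 0.1275 / 0.069² ≈ 102.88 → 103.
FPC for N = 1,341: n = 103 / (1 + 102/1341) = 103 / 1.0761 ≈ 95.72 → 96.
At a 77% response rate, contacts needed = 96 / 0.77 ≈ 124.68 → 125.

125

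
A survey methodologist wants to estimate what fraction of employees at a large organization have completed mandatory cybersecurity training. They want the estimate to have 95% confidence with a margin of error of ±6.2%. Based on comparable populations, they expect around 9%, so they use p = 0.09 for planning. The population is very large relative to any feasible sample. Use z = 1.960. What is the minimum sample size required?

82

With p = 0.09, p(1−p) = 0.0819.
n = z²·p(1−p)/E² = 1.960² × 0.0819 / 0.062² = 3.8416 × 0.0819 / 0.003844 ≈ 81.85.
Rounding up gives n = 82.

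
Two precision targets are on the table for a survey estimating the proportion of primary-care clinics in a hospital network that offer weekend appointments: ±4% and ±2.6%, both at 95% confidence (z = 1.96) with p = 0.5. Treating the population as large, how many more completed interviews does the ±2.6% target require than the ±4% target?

820

At ±4%: n = 1.96² × 0.2500 / 0.040² ≈ 600.25 → 601.
At ±2.6%: n = 1.96² × 0.2500 / 0.026² ≈ 1420.71 → 1421.
Additional respondents: 1421 − 601 = 820.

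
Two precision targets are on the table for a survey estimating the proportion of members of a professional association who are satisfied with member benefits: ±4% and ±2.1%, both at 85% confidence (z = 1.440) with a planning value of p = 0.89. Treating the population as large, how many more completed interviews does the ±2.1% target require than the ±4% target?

334

At ±4%: n = 1.440² × 0.0979 / 0.040² ≈ 126.88 → 127.
At ±2.1%: n = 1.440² × 0.0979 / 0.021² ≈ 460.33 → 461.
Additional respondents: 461 − 127 = 334.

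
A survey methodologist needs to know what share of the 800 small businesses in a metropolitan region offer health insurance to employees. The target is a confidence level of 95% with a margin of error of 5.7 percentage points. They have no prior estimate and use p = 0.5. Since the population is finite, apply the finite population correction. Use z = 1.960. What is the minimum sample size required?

Unadjusted: n₀ = 1.960² × 0.50 × 0.50 / 0.057² ≈ 295.60, so n₀ = 296.
Finite population correction with N = 800: n = n₀ / (1 + (n₀−1)/N) = 296 / (1 + 295/800) = 296 / 1.3687 ≈ 216.26.
Rounding up, n = 217.

217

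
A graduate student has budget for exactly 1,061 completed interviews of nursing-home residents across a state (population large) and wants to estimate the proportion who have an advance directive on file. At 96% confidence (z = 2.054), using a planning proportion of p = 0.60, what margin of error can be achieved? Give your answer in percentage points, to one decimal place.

3.1

SE(p̂) = √[p(1−p)/n] = √[0.2400/1061] = 0.01504.
E = z × SE = 2.054 × 0.01504 = 0.03089, or 3.1 percentage points.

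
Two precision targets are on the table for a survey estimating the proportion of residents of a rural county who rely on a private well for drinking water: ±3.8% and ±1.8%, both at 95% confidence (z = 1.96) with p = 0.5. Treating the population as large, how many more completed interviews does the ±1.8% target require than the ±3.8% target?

At ±3.8%: n = 1.96² × 0.2500 / 0.038² ≈ 665.10 → 666.
At ±1.8%: n = 1.96² × 0.2500 / 0.018² ≈ 2964.20 → 2965.
Additional respondents: 2965 − 666 = 2299.

2299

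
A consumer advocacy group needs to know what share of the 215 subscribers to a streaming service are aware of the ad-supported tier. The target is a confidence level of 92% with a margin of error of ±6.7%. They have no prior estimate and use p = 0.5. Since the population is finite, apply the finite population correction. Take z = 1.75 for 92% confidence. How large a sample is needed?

96

Unadjusted: n₀ = 1.75² × 0.50 × 0.50 / 0.067² ≈ 170.56, so n₀ = 171.
Finite population correction with N = 215: n = n₀ / (1 + (n₀−1)/N) = 171 / (1 + 170/215) = 171 / 1.7907 ≈ 95.49.
Rounding up, n = 96.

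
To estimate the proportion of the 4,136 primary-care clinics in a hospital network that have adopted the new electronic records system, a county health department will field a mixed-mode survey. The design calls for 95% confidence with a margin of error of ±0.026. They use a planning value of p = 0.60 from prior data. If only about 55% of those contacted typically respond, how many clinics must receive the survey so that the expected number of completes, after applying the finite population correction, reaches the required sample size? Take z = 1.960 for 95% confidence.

Completed interviews needed (unadjusted): n₀ = 1.960² × 0.2400 / 0.026² ≈ 1363.88 → 1364.
FPC for N = 4,136: n = 1364 / (1 + 1363/4136) = 1364 / 1.3295 ≈ 1025.91 → 1026.
At a 55% response rate, contacts needed = 1026 / 0.55 ≈ 1865.45 → 1866.

1866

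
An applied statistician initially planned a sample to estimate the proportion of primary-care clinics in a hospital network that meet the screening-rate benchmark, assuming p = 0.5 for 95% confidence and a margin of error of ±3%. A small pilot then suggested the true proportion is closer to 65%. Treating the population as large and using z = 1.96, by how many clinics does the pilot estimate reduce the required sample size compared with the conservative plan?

96

Conservative (p = 0.5): n = 1.96² × 0.25 / 0.030² ≈ 1067.11 → 1068.
Using p = 0.65: p(1−p) = 0.2275, so n = 1.96² × 0.2275 / 0.030² ≈ 971.07 → 972.
Reduction: 1068 − 972 = 96.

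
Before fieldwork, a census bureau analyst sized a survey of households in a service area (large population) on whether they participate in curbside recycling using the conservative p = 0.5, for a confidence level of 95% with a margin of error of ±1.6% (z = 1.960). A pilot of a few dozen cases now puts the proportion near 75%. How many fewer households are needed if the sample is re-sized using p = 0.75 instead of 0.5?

938

Conservative (p = 0.5): n = 1.960² × 0.25 / 0.016² ≈ 3751.56 → 3752.
Using p = 0.75: p(1−p) = 0.1875, so n = 1.960² × 0.1875 / 0.016² ≈ 2813.67 → 2814.
Reduction: 3752 − 2814 = 938.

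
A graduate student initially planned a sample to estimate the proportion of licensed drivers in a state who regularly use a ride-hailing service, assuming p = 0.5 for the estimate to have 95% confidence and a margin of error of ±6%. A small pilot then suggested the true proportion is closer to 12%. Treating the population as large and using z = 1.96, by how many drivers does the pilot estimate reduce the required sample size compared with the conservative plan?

154

Conservative (p = 0.5): n = 1.96² × 0.25 / 0.060² ≈ 266.78 → 267.
Using p = 0.12: p(1−p) = 0.1056, so n = 1.96² × 0.1056 / 0.060² ≈ 112.69 → 113.
Reduction: 267 − 113 = 154.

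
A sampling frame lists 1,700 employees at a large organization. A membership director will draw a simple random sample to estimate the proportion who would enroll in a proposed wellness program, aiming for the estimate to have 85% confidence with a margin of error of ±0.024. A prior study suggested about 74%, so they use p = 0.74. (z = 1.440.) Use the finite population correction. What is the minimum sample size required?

Unadjusted: n₀ = 1.440² × 0.74 × 0.26 / 0.024² ≈ 692.64, so n₀ = 693.
Finite population correction with N = 1,700: n = n₀ / (1 + (n₀−1)/N) = 693 / (1 + 692/1700) = 693 / 1.4071 ≈ 492.52.
Rounding up, n = 493.

493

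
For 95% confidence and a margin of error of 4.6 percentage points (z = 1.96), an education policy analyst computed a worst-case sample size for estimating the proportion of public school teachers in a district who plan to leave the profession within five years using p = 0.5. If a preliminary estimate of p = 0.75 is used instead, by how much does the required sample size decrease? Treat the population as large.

113

Conservative (p = 0.5): n = 1.96² × 0.25 / 0.046² ≈ 453.88 → 454.
Using p = 0.75: p(1−p) = 0.1875, so n = 1.96² × 0.1875 / 0.046² ≈ 340.41 → 341.
Reduction: 454 − 341 = 113.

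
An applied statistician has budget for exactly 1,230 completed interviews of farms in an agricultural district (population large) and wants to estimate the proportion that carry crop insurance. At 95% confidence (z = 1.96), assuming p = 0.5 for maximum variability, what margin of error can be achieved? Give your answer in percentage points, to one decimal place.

SE(p̂) = √[p(1−p)/n] = √[0.2500/1230] = 0.01426.
E = z × SE = 1.96 × 0.01426 = 0.02794, or 2.8 percentage points.

2.8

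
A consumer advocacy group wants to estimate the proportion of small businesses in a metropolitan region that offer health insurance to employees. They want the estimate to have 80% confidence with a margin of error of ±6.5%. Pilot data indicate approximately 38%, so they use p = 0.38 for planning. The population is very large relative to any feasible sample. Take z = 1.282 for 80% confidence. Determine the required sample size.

With p = 0.38, p(1−p) = 0.2356.
n = z²·p(1−p)/E² = 1.282² × 0.2356 / 0.065² = 1.6435 × 0.2356 / 0.004225 ≈ 91.65.
Rounding up gives n = 92.

92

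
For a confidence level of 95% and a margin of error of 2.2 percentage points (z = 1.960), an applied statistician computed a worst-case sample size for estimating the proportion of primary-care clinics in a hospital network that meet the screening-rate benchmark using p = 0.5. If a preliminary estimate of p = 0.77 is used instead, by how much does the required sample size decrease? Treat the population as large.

579

Conservative (p = 0.5): n = 1.960² × 0.25 / 0.022² ≈ 1984.30 → 1985.
Using p = 0.77: p(1−p) = 0.1771, so n = 1.960² × 0.1771 / 0.022² ≈ 1405.68 → 1406.
Reduction: 1985 − 1406 = 579.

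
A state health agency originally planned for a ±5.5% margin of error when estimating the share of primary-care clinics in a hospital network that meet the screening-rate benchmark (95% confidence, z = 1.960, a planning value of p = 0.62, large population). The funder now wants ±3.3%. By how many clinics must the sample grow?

At ±5.5%: n = 1.960² × 0.2356 / 0.055² ≈ 299.20 → 300.
At ±3.3%: n = 1.960² × 0.2356 / 0.033² ≈ 831.11 → 832.
Additional respondents: 832 − 300 = 532.

532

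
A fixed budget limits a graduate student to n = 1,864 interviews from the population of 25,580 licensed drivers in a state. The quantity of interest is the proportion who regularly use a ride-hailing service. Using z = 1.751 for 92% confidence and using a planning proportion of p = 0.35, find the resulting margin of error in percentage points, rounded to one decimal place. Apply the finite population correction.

Finite-population factor: (N−n)/(N−1) = (25580−1864)/(25580−1) = 0.9272.
SE(p̂) = √[p(1−p)/n · (N−n)/(N−1)] = √[0.2275/1864 × 0.9272] = 0.01064.
E = z × SE = 1.751 × 0.01064 = 0.01863 ≈ 1.9 percentage points.

1.9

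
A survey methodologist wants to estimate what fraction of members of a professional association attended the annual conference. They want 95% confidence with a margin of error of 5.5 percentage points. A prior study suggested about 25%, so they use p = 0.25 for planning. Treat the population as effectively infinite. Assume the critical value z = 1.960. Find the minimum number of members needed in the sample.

With p = 0.25, p(1−p) = 0.1875.
n = z²·p(1−p)/E² = 1.960² × 0.1875 / 0.055² = 3.8416 × 0.1875 / 0.003025 ≈ 238.12.
Rounding up gives n = 239.

239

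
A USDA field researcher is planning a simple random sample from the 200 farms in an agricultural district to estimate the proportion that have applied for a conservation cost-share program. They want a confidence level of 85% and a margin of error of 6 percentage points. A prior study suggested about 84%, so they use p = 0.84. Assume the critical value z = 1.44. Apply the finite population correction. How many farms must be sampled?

57

Unadjusted: n₀ = 1.44² × 0.84 × 0.16 / 0.060² ≈ 77.41, so n₀ = 78.
Finite population correction with N = 200: n = n₀ / (1 + (n₀−1)/N) = 78 / (1 + 77/200) = 78 / 1.3850 ≈ 56.32.
Rounding up, n = 57.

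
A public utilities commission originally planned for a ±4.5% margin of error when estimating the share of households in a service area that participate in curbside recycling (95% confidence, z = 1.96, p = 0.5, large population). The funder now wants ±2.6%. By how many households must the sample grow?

946

At ±4.5%: n = 1.96² × 0.2500 / 0.045² ≈ 474.27 → 475.
At ±2.6%: n = 1.96² × 0.2500 / 0.026² ≈ 1420.71 → 1421.
Additional respondents: 1421 − 475 = 946.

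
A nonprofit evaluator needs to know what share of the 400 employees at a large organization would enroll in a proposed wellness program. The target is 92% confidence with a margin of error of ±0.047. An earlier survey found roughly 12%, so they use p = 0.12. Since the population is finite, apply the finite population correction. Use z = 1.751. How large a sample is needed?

108

Unadjusted: n₀ = 1.751² × 0.12 × 0.88 / 0.047² ≈ 146.57, so n₀ = 147.
Finite population correction with N = 400: n = n₀ / (1 + (n₀−1)/N) = 147 / (1 + 146/400) = 147 / 1.3650 ≈ 107.69.
Rounding up, n = 108.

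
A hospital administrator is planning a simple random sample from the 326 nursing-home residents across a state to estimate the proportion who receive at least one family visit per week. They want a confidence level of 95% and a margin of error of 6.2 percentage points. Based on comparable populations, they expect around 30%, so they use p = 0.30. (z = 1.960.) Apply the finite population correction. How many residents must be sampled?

128

Unadjusted: n₀ = 1.960² × 0.30 × 0.70 / 0.062² ≈ 209.87, so n₀ = 210.
Finite population correction with N = 326: n = n₀ / (1 + (n₀−1)/N) = 210 / (1 + 209/326) = 210 / 1.6411 ≈ 127.96.
Rounding up, n = 128.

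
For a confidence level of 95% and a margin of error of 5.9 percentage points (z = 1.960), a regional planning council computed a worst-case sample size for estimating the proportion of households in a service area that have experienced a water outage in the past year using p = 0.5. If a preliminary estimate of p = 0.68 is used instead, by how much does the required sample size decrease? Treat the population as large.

Conservative (p = 0.5): n = 1.960² × 0.25 / 0.059² ≈ 275.90 → 276.
Using p = 0.68: p(1−p) = 0.2176, so n = 1.960² × 0.2176 / 0.059² ≈ 240.14 → 241.
Reduction: 276 − 241 = 35.

35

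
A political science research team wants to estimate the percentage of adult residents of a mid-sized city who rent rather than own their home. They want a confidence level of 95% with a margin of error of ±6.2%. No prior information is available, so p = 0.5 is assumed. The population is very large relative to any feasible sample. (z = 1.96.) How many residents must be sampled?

250

With p = 0.5, p(1−p) = 0.25.
n = z²·p(1−p)/E² = 1.96² × 0.2500 / 0.062² = 3.8416 × 0.2500 / 0.003844 ≈ 249.84.
Rounding up gives n = 250.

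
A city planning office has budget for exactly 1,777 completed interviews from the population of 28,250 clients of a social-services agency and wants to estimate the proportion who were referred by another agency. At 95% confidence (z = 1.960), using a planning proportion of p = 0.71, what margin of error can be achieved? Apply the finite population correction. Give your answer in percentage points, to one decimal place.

Finite-population factor: (N−n)/(N−1) = (28250−1777)/(28250−1) = 0.9371.
SE(p̂) = √[p(1−p)/n · (N−n)/(N−1)] = √[0.2059/1777 × 0.9371] = 0.01042.
E = z × SE = 1.960 × 0.01042 = 0.02042 ≈ 2.0 percentage points.

2.0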